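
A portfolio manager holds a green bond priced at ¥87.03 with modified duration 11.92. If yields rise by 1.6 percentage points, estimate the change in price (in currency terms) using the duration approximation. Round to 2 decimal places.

-¥16.60

Duration approximation: ΔP/P ≈ -D_mod · Δy = -11.92 × (+0.016) = -0.190720.
ΔP ≈ 87.03 × (-0.190720) = -16.5983616.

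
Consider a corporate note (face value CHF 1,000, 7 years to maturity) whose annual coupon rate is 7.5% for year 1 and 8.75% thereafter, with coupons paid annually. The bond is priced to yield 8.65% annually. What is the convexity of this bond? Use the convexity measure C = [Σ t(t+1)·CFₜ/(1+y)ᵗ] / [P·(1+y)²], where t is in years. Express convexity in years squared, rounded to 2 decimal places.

With y = 0.0865:
  t   CF        PV=CF/(1+0.0865)^t    t·PV        t(t+1)·PV
  1        75.00        69.0290        69.0290         138.0580
  2        87.50        74.1222       148.2445         444.7335
  3        87.50        68.2211       204.6634         818.6535
  4        87.50        62.7898       251.1592       1,255.7961
  5        87.50        57.7909       288.9545       1,733.7268
  6        87.50        53.1900       319.1398       2,233.9783
  7     1,087.50       608.4448     4,259.1133      34,072.9062
  Σ                    993.5878     5,540.3036      40,697.8524
P = 993.5878.
Convexity = Σ t(t+1)·PV / [P·(1+y)²] = 40,697.8524 / (993.5878 × 1.180482) = 34.69811.

34.70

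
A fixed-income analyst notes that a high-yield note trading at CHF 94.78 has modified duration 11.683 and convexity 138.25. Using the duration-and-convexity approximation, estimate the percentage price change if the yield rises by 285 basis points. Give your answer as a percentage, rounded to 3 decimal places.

-27.682%

Duration effect: -D_mod·Δy = -11.683 × (+0.0285) = -0.3329655
Convexity effect: ½·C·(Δy)² = 0.5 × 138.25 × (0.0285)² = +0.05614678125
ΔP/P ≈ -0.3329655 + 0.05614678125 = -0.27681871875
= -27.681871875%.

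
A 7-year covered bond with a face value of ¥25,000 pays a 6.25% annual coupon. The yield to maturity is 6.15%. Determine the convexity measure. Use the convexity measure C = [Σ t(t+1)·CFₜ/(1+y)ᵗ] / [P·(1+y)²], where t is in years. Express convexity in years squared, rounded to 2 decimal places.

With y = 0.0615:
  t   CF        PV=CF/(1+0.0615)^t    t·PV        t(t+1)·PV
  1     1,562.50     1,471.9736     1,471.9736       2,943.9472
  2     1,562.50     1,386.6921     2,773.3841       8,320.1524
  3     1,562.50     1,306.3514     3,919.0543      15,676.2174
  4     1,562.50     1,230.6655     4,922.6621      24,613.3103
  5     1,562.50     1,159.3646     5,796.8230      34,780.9378
  6     1,562.50     1,092.1946     6,553.1678      45,872.1743
  7    26,562.50    17,491.5767   122,441.0366     979,528.2932
  Σ                 25,138.8185   147,878.1015   1,111,735.0326
P = 25,138.8185.
Convexity = Σ t(t+1)·PV / [P·(1+y)²] = 1,111,735.0326 / (25,138.8185 × 1.126782) = 39.24790.

39.25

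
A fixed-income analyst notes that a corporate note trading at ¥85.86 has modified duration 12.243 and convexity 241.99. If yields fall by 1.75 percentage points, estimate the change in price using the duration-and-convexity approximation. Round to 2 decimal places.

Duration effect: -D_mod·Δy = -12.243 × (-0.0175) = +0.2142525
Convexity effect: ½·C·(Δy)² = 0.5 × 241.99 × (-0.0175)² = +0.03705471875
ΔP/P ≈ +0.2142525 + 0.03705471875 = +0.25130721875
ΔP ≈ 85.86 × (+0.25130721875) = +21.577237801875.

+¥21.58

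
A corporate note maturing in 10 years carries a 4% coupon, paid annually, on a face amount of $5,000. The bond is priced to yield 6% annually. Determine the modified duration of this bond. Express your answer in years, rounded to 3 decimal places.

Periodic yield y = 0.06. First find Macaulay duration:
  t   CF        PV=CF/(1+0.06)^t    t·PV
  1       200.00       188.6792       188.6792
  2       200.00       177.9993       355.9986
  3       200.00       167.9239       503.7716
  4       200.00       158.4187       633.6749
  5       200.00       149.4516       747.2582
  6       200.00       140.9921       845.9526
  7       200.00       133.0114       931.0800
  8       200.00       125.4825     1,003.8598
  9       200.00       118.3797     1,065.4172
  10    5,200.00     2,903.6528    29,036.5284
  Σ                  4,263.9913    35,312.2205
P = 4,263.9913; Macaulay duration = 35,312.2205 / 4,263.9913 = 8.28149 years.
Modified duration = D_Mac / (1 + y) = 8.28149 / 1.06 = 7.81273 years.

7.813 years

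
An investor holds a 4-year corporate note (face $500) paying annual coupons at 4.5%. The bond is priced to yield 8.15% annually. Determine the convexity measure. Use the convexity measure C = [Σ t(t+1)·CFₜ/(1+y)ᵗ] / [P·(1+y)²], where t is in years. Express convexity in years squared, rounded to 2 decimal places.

15.57

With y = 0.0815:
  t   CF        PV=CF/(1+0.0815)^t    t·PV        t(t+1)·PV
  1        22.50        20.8044        20.8044          41.6089
  2        22.50        19.2367        38.4733         115.4199
  3        22.50        17.7870        53.3610         213.4441
  4       522.50       381.9269     1,527.7074       7,638.5372
  Σ                    439.7550     1,640.3462       8,009.0101
P = 439.7550.
Convexity = Σ t(t+1)·PV / [P·(1+y)²] = 8,009.0101 / (439.7550 × 1.169642) = 15.57095.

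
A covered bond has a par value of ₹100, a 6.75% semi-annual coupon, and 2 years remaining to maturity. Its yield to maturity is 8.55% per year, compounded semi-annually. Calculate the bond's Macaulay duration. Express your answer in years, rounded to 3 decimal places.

1.902 years

Periodic yield y = 0.04275. Discount each cash flow and weight by its period:
  t   CF        PV=CF/(1+0.04275)^t    t·PV
  1        3.375         3.2366         3.2366
  2        3.375         3.1039         6.2079
  3        3.375         2.9767         8.9301
  4      103.375        87.4369       349.7476
  Σ                     96.7542       368.1222
Price P = Σ PV = 96.7542.
Macaulay duration = Σ(t·PV) / P = 368.1222 / 96.7542 = 3.80472 half-year periods.
In years: 3.80472 / 2 = 1.90236 years.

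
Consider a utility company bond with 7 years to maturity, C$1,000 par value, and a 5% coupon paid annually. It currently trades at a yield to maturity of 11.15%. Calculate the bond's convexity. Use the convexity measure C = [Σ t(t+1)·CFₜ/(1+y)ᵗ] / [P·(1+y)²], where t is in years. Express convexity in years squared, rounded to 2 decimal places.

With y = 0.1115:
  t   CF        PV=CF/(1+0.1115)^t    t·PV        t(t+1)·PV
  1        50.00        44.9843        44.9843          89.9685
  2        50.00        40.4717        80.9433         242.8300
  3        50.00        36.4118       109.2353         436.9411
  4        50.00        32.7591       131.0365         655.1823
  5        50.00        29.4729       147.3644         884.1866
  6        50.00        26.5163       159.0979       1,113.6853
  7     1,050.00       500.9830     3,506.8813      28,055.0506
  Σ                    711.5990     4,179.5430      31,477.8444
P = 711.5990.
Convexity = Σ t(t+1)·PV / [P·(1+y)²] = 31,477.8444 / (711.5990 × 1.235432) = 35.80558.

35.81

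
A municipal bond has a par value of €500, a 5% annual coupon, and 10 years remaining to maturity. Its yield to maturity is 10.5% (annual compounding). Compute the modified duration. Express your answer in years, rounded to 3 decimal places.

6.890 years

Periodic yield y = 0.105. First find Macaulay duration:
  t   CF        PV=CF/(1+0.105)^t    t·PV
  1        25.00        22.6244        22.6244
  2        25.00        20.4746        40.9492
  3        25.00        18.5291        55.5872
  4        25.00        16.7684        67.0735
  5        25.00        15.1750        75.8750
  6        25.00        13.7330        82.3982
  7        25.00        12.4281        86.9966
  8        25.00        11.2471        89.9771
  9        25.00        10.1784        91.6056
  10      525.00       193.4357     1,934.3565
  Σ                    334.5937     2,547.4432
P = 334.5937; Macaulay duration = 2,547.4432 / 334.5937 = 7.61354 years.
Modified duration = D_Mac / (1 + y) = 7.61354 / 1.105 = 6.89008 years.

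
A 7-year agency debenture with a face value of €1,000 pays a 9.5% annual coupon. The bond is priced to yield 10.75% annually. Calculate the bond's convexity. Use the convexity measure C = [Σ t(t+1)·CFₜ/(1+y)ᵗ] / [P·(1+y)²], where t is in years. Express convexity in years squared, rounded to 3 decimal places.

31.738

With y = 0.1075:
  t   CF        PV=CF/(1+0.1075)^t    t·PV        t(t+1)·PV
  1        95.00        85.7788        85.7788         171.5576
  2        95.00        77.4526       154.9052         464.7157
  3        95.00        69.9346       209.8039         839.2158
  4        95.00        63.1464       252.5856       1,262.9282
  5        95.00        57.0171       285.0854       1,710.5122
  6        95.00        51.4827       308.8961       2,162.2728
  7     1,095.00       535.8065     3,750.6455      30,005.1638
  Σ                    940.6187     5,047.7006      36,616.3661
P = 940.6187.
Convexity = Σ t(t+1)·PV / [P·(1+y)²] = 36,616.3661 / (940.6187 × 1.226556) = 31.73761.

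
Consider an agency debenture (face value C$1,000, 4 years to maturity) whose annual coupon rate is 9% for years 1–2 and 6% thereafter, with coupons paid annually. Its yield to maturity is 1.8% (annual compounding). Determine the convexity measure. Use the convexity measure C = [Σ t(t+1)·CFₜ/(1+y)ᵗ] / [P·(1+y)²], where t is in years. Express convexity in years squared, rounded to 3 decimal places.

With y = 0.018:
  t   CF        PV=CF/(1+0.018)^t    t·PV        t(t+1)·PV
  1        90.00        88.4086        88.4086         176.8173
  2        90.00        86.8454       173.6909         521.0726
  3        60.00        56.8732       170.6197         682.4788
  4     1,060.00       986.9945     3,947.9782      19,739.8909
  Σ                  1,219.1219     4,380.6974      21,120.2596
P = 1,219.1219.
Convexity = Σ t(t+1)·PV / [P·(1+y)²] = 21,120.2596 / (1,219.1219 × 1.036324) = 16.71693.

16.717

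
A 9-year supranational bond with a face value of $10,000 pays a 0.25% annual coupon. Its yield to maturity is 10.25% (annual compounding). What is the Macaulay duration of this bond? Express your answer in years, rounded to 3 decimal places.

Periodic yield y = 0.1025. Discount each cash flow and weight by its year:
  t   CF        PV=CF/(1+0.1025)^t    t·PV
  1        25.00        22.6757        22.6757
  2        25.00        20.5676        41.1351
  3        25.00        18.6554        55.9662
  4        25.00        16.9210        67.6839
  5        25.00        15.3478        76.7392
  6        25.00        13.9209        83.5256
  7        25.00        12.6267        88.3869
  8        25.00        11.4528        91.6223
  9    10,025.00     4,165.5946    37,490.3511
  Σ                  4,297.7625    38,018.0860
Price P = Σ PV = 4,297.7625.
Macaulay duration = Σ(t·PV) / P = 38,018.0860 / 4,297.7625 = 8.84602 years.

8.846 years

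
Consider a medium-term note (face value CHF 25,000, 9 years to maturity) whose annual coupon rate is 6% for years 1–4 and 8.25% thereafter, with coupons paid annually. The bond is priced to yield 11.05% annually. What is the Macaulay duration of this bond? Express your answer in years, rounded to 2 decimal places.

Periodic yield y = 0.1105. Discount each cash flow and weight by its year:
  t   CF        PV=CF/(1+0.1105)^t    t·PV
  1     1,500.00     1,350.7429     1,350.7429
  2     1,500.00     1,216.3376     2,432.6752
  3     1,500.00     1,095.3063     3,285.9188
  4     1,500.00       986.3181     3,945.2724
  5     2,062.50     1,221.2403     6,106.2017
  6     2,062.50     1,099.7212     6,598.3269
  7     2,062.50       990.2937     6,932.0559
  8     2,062.50       891.7548     7,134.0384
  9    27,062.50    10,536.6086    94,829.4774
  Σ                 19,388.3235   132,614.7097
Price P = Σ PV = 19,388.3235.
Macaulay duration = Σ(t·PV) / P = 132,614.7097 / 19,388.3235 = 6.83993 years.

6.84 years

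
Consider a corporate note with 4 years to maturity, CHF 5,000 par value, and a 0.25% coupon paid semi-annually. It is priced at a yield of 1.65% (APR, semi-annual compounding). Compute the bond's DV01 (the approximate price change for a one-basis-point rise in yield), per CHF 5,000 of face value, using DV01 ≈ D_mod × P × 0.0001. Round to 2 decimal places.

Periodic yield y = 0.00825.
  t   CF        PV=CF/(1+0.00825)^t    t·PV
  1         6.25         6.1989         6.1989
  2         6.25         6.1481        12.2963
  3         6.25         6.0978        18.2935
  4         6.25         6.0479        24.1917
  5         6.25         5.9984        29.9922
  6         6.25         5.9494        35.6962
  7         6.25         5.9007        41.3048
  8     5,006.25     4,687.7742    37,502.1939
  Σ                  4,730.1155    37,670.1675
P = 4,730.1155; D_Mac = 7.96390 half-year periods = 3.98195 yrs; D_mod = 3.94937 yrs.
DV01 ≈ 3.94937 × 4,730.1155 × 0.0001 = 1.868097.

CHF 1.87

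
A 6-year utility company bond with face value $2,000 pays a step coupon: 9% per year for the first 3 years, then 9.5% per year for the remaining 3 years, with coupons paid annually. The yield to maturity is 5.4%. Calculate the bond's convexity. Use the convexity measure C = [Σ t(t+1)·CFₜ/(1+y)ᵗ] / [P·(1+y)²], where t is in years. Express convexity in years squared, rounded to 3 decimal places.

With y = 0.054:
  t   CF        PV=CF/(1+0.054)^t    t·PV        t(t+1)·PV
  1       180.00       170.7780       170.7780         341.5560
  2       180.00       162.0285       324.0569         972.1707
  3       180.00       153.7272       461.1816       1,844.7262
  4       190.00       153.9541       615.8163       3,079.0813
  5       190.00       146.0665       730.3324       4,381.9942
  6     2,190.00     1,597.3513     9,584.1080      67,088.7562
  Σ                  2,383.9055    11,886.2731      77,708.2846
P = 2,383.9055.
Convexity = Σ t(t+1)·PV / [P·(1+y)²] = 77,708.2846 / (2,383.9055 × 1.110916) = 29.34250.

29.342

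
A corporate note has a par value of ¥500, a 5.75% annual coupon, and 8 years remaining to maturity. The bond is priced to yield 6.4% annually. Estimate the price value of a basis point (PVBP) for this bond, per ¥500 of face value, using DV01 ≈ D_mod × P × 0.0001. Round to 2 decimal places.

Periodic yield y = 0.064.
  t   CF        PV=CF/(1+0.064)^t    t·PV
  1        28.75        27.0207        27.0207
  2        28.75        25.3954        50.7907
  3        28.75        23.8678        71.6035
  4        28.75        22.4322        89.7287
  5        28.75        21.0829       105.4143
  6        28.75        19.8147       118.8884
  7        28.75        18.6229       130.3600
  8       528.75       321.8973     2,575.1785
  Σ                    480.1338     3,168.9849
P = 480.1338; D_Mac = 6.60021 yrs; D_mod = 6.20321 yrs.
DV01 ≈ 6.20321 × 480.1338 × 0.0001 = 0.297837.

¥0.30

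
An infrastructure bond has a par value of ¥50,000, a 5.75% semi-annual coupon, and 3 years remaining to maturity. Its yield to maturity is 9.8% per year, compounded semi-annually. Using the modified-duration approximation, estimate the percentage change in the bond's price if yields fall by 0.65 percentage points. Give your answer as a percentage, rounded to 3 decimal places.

Periodic yield y = 0.049. Modified duration first:
  t   CF        PV=CF/(1+0.049)^t    t·PV
  1     1,437.50     1,370.3527     1,370.3527
  2     1,437.50     1,306.3420     2,612.6839
  3     1,437.50     1,245.3212     3,735.9637
  4     1,437.50     1,187.1508     4,748.6033
  5     1,437.50     1,131.6976     5,658.4882
  6    51,437.50    38,603.5215   231,621.1288
  Σ                 44,844.3858   249,747.2206
P = 44,844.3858; D_Mac = 5.56920 half-year periods = 2.78460 yrs; D_mod = 2.78460/(1+0.049) = 2.65453 yrs.
ΔP/P ≈ -D_mod · Δy = -2.65453 × (-0.0065) = +0.017254 = +1.7254%.

+1.725%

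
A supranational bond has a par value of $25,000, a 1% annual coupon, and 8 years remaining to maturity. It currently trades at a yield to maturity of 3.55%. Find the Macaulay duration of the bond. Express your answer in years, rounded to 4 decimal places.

Periodic yield y = 0.0355. Discount each cash flow and weight by its year:
  t   CF        PV=CF/(1+0.0355)^t    t·PV
  1       250.00       241.4293       241.4293
  2       250.00       233.1524       466.3047
  3       250.00       225.1592       675.4776
  4       250.00       217.4401       869.7603
  5       250.00       209.9856     1,049.9279
  6       250.00       202.7867     1,216.7200
  7       250.00       195.8345     1,370.8418
  8    25,250.00    19,101.1958   152,809.5665
  Σ                 20,626.9835   158,700.0280
Price P = Σ PV = 20,626.9835.
Macaulay duration = Σ(t·PV) / P = 158,700.0280 / 20,626.9835 = 7.69381 years.

7.6938 years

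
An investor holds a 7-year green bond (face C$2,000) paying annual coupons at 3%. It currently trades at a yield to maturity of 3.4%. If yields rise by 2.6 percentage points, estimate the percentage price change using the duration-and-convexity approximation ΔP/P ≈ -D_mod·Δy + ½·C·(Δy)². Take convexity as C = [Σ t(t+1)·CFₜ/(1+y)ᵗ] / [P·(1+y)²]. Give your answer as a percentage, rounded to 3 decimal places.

-14.542%

With y = 0.034:
  t   CF        PV=CF/(1+0.034)^t    t·PV        t(t+1)·PV
  1        60.00        58.0271        58.0271         116.0542
  2        60.00        56.1190       112.2381         336.7142
  3        60.00        54.2737       162.8212         651.2847
  4        60.00        52.4891       209.9564       1,049.7819
  5        60.00        50.7631       253.8157       1,522.8945
  6        60.00        49.0940       294.5637       2,061.9461
  7     2,060.00     1,630.1345    11,410.9418      91,287.5341
  Σ                  1,950.9006    12,502.3639      97,026.2097
P = 1,950.9006; D_Mac = 6.40851 yrs; D_mod = 6.19778 yrs; C = 46.51712.
Duration effect: -6.19778 × (+0.026) = -0.161142
Convexity effect: 0.5 × 46.51712 × (0.026)² = +0.0157228
ΔP/P ≈ -0.161142 + 0.0157228 = -0.145420 = -14.5420%.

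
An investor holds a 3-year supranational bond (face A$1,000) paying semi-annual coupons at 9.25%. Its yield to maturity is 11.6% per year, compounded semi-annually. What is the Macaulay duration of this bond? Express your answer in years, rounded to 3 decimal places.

2.676 years

Periodic yield y = 0.058. Discount each cash flow and weight by its period:
  t   CF        PV=CF/(1+0.058)^t    t·PV
  1        46.25        43.7146        43.7146
  2        46.25        41.3181        82.6362
  3        46.25        39.0530       117.1591
  4        46.25        36.9121       147.6485
  5        46.25        34.8886       174.4429
  6     1,046.25       745.9702     4,475.8211
  Σ                    941.8566     5,041.4224
Price P = Σ PV = 941.8566.
Macaulay duration = Σ(t·PV) / P = 5,041.4224 / 941.8566 = 5.35264 half-year periods.
In years: 5.35264 / 2 = 2.67632 years.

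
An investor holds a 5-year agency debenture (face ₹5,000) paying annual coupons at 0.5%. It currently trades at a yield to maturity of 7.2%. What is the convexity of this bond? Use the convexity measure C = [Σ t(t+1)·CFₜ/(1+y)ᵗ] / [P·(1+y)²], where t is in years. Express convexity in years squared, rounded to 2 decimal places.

25.69

With y = 0.072:
  t   CF        PV=CF/(1+0.072)^t    t·PV        t(t+1)·PV
  1        25.00        23.3209        23.3209          46.6418
  2        25.00        21.7546        43.5091         130.5274
  3        25.00        20.2934        60.8803         243.5213
  4        25.00        18.9304        75.7218         378.6089
  5     5,025.00     3,549.4588    17,747.2940     106,483.7640
  Σ                  3,633.7581    17,950.7261     107,283.0634
P = 3,633.7581.
Convexity = Σ t(t+1)·PV / [P·(1+y)²] = 107,283.0634 / (3,633.7581 × 1.149184) = 25.69127.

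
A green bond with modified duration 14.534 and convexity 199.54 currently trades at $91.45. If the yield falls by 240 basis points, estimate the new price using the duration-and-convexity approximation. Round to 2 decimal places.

Duration effect: -D_mod·Δy = -14.534 × (-0.024) = +0.348816
Convexity effect: ½·C·(Δy)² = 0.5 × 199.54 × (-0.024)² = +0.05746752
ΔP/P ≈ +0.348816 + 0.05746752 = +0.40628352
New price ≈ 91.45 × (1 + 0.40628352) = 128.604627904.

$128.60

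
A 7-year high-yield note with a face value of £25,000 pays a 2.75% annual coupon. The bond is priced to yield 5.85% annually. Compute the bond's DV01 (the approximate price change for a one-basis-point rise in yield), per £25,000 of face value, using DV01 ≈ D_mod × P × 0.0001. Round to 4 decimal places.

Periodic yield y = 0.0585.
  t   CF        PV=CF/(1+0.0585)^t    t·PV
  1       687.50       649.5040       649.5040
  2       687.50       613.6080     1,227.2159
  3       687.50       579.6957     1,739.0872
  4       687.50       547.6578     2,190.6311
  5       687.50       517.3904     2,586.9521
  6       687.50       488.7959     2,932.7752
  7    25,687.50    17,253.8414   120,776.8901
  Σ                 20,650.4932   132,103.0557
P = 20,650.4932; D_Mac = 6.39709 yrs; D_mod = 6.04354 yrs.
DV01 ≈ 6.04354 × 20,650.4932 × 0.0001 = 12.480213.

£12.4802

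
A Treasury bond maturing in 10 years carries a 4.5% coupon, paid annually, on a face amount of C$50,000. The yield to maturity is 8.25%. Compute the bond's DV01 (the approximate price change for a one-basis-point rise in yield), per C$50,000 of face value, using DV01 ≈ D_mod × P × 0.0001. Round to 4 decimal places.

C$27.5982

Periodic yield y = 0.0825.
  t   CF        PV=CF/(1+0.0825)^t    t·PV
  1     2,250.00     2,078.5219     2,078.5219
  2     2,250.00     1,920.1126     3,840.2253
  3     2,250.00     1,773.7761     5,321.3284
  4     2,250.00     1,638.5923     6,554.3690
  5     2,250.00     1,513.7111     7,568.5555
  6     2,250.00     1,398.3474     8,390.0846
  7     2,250.00     1,291.7759     9,042.4314
  8     2,250.00     1,193.3265     9,546.6118
  9     2,250.00     1,102.3801     9,921.4211
  10   52,250.00    23,648.6985   236,486.9850
  Σ                 37,559.2425   298,750.5340
P = 37,559.2425; D_Mac = 7.95411 yrs; D_mod = 7.34791 yrs.
DV01 ≈ 7.34791 × 37,559.2425 × 0.0001 = 27.598202.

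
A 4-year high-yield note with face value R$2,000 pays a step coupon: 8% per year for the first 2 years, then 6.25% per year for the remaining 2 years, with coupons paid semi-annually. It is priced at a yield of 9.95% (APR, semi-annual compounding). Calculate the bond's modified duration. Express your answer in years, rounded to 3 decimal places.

3.324 years

Periodic yield y = 0.04975. First find Macaulay duration:
  t   CF        PV=CF/(1+0.04975)^t    t·PV
  1        80.00        76.2086        76.2086
  2        80.00        72.5969       145.1938
  3        80.00        69.1564       207.4692
  4        80.00        65.8789       263.5157
  5        62.50        49.0287       245.1436
  6        62.50        46.7051       280.2309
  7        62.50        44.4917       311.4418
  8     2,062.50     1,398.6430    11,189.1444
  Σ                  1,822.7095    12,718.3480
P = 1,822.7095; Macaulay duration = 12,718.3480 / 1,822.7095 = 6.97772 half-year periods = 3.48886 years.
Modified duration = D_Mac / (1 + y) = 3.48886 / 1.04975 = 3.32351 years.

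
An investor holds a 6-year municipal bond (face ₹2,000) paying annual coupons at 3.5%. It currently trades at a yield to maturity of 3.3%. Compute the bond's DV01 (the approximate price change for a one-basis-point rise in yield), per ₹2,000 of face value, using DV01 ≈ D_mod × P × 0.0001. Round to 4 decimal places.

₹1.0798

Periodic yield y = 0.033.
  t   CF        PV=CF/(1+0.033)^t    t·PV
  1        70.00        67.7638        67.7638
  2        70.00        65.5990       131.1981
  3        70.00        63.5034       190.5102
  4        70.00        61.4747       245.8990
  5        70.00        59.5109       297.5544
  6     2,070.00     1,703.6031    10,221.6185
  Σ                  2,021.4550    11,154.5440
P = 2,021.4550; D_Mac = 5.51808 yrs; D_mod = 5.34180 yrs.
DV01 ≈ 5.34180 × 2,021.4550 × 0.0001 = 1.079820.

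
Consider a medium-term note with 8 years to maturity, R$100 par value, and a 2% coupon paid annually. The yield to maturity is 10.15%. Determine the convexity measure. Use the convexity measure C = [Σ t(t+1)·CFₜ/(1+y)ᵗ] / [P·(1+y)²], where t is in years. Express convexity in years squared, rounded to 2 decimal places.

52.11

With y = 0.1015:
  t   CF        PV=CF/(1+0.1015)^t    t·PV        t(t+1)·PV
  1         2.00         1.8157         1.8157           3.6314
  2         2.00         1.6484         3.2968           9.8904
  3         2.00         1.4965         4.4895          17.9580
  4         2.00         1.3586         5.4344          27.1720
  5         2.00         1.2334         6.1671          37.0023
  6         2.00         1.1198         6.7185          47.0297
  7         2.00         1.0166         7.1160          56.9281
  8       102.00        47.0678       376.5426       3,388.8836
  Σ                     56.7568       411.5806       3,588.4955
P = 56.7568.
Convexity = Σ t(t+1)·PV / [P·(1+y)²] = 3,588.4955 / (56.7568 × 1.213302) = 52.11056.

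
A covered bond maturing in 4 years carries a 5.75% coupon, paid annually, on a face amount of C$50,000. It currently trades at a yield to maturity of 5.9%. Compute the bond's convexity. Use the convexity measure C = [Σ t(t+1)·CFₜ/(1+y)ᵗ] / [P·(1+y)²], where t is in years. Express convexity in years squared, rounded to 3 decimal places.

With y = 0.059:
  t   CF        PV=CF/(1+0.059)^t    t·PV        t(t+1)·PV
  1     2,875.00     2,714.8253     2,714.8253       5,429.6506
  2     2,875.00     2,563.5744     5,127.1488      15,381.4465
  3     2,875.00     2,420.7502     7,262.2505      29,049.0019
  4    52,875.00    42,040.3710   168,161.4840     840,807.4200
  Σ                 49,739.5209   183,265.7086     890,667.5190
P = 49,739.5209.
Convexity = Σ t(t+1)·PV / [P·(1+y)²] = 890,667.5190 / (49,739.5209 × 1.121481) = 15.96695.

15.967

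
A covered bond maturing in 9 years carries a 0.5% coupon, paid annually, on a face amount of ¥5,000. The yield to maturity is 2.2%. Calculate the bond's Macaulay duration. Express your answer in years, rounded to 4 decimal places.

Periodic yield y = 0.022. Discount each cash flow and weight by its year:
  t   CF        PV=CF/(1+0.022)^t    t·PV
  1        25.00        24.4618        24.4618
  2        25.00        23.9353        47.8705
  3        25.00        23.4200        70.2601
  4        25.00        22.9159        91.6635
  5        25.00        22.4226       112.1129
  6        25.00        21.9399       131.6394
  7        25.00        21.4676       150.2733
  8        25.00        21.0055       168.0439
  9     5,025.00     4,131.2170    37,180.9527
  Σ                  4,312.7855    37,977.2781
Price P = Σ PV = 4,312.7855.
Macaulay duration = Σ(t·PV) / P = 37,977.2781 / 4,312.7855 = 8.80574 years.

8.8057 years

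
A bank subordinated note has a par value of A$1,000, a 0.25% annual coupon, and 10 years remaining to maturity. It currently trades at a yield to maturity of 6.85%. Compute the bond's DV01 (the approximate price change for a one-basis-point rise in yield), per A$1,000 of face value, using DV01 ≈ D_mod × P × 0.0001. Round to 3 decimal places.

Periodic yield y = 0.0685.
  t   CF        PV=CF/(1+0.0685)^t    t·PV
  1         2.50         2.3397         2.3397
  2         2.50         2.1897         4.3795
  3         2.50         2.0494         6.1481
  4         2.50         1.9180         7.6719
  5         2.50         1.7950         8.9751
  6         2.50         1.6799        10.0796
  7         2.50         1.5722        11.0057
  8         2.50         1.4714        11.7716
  9         2.50         1.3771        12.3940
  10    1,002.50       516.8198     5,168.1977
  Σ                    533.2123     5,242.9627
P = 533.2123; D_Mac = 9.83279 yrs; D_mod = 9.20242 yrs.
DV01 ≈ 9.20242 × 533.2123 × 0.0001 = 0.490684.

A$0.491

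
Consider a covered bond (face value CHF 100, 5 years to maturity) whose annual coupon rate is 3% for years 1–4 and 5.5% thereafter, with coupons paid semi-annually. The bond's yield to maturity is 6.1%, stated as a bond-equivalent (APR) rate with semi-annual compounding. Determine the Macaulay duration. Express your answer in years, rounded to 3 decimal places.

4.653 years

Periodic yield y = 0.0305. Discount each cash flow and weight by its period:
  t   CF        PV=CF/(1+0.0305)^t    t·PV
  1         1.50         1.4556         1.4556
  2         1.50         1.4125         2.8250
  3         1.50         1.3707         4.1121
  4         1.50         1.3301         5.3206
  5         1.50         1.2908         6.4539
  6         1.50         1.2526         7.5154
  7         1.50         1.2155         8.5085
  8         1.50         1.1795         9.4362
  9         2.75         2.0985        18.8861
  10      102.75        76.0855       760.8549
  Σ                     88.6913       825.3685
Price P = Σ PV = 88.6913.
Macaulay duration = Σ(t·PV) / P = 825.3685 / 88.6913 = 9.30608 half-year periods.
In years: 9.30608 / 2 = 4.65304 years.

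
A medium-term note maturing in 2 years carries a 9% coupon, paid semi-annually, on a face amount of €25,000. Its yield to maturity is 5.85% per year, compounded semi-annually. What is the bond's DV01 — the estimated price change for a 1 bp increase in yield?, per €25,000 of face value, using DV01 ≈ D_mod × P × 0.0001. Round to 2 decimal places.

€4.83

Periodic yield y = 0.02925.
  t   CF        PV=CF/(1+0.02925)^t    t·PV
  1     1,125.00     1,093.0289     1,093.0289
  2     1,125.00     1,061.9664     2,123.9328
  3     1,125.00     1,031.7866     3,095.3599
  4    26,125.00    23,279.4543    93,117.8174
  Σ                 26,466.2363    99,430.1389
P = 26,466.2363; D_Mac = 3.75687 half-year periods = 1.87843 yrs; D_mod = 1.82505 yrs.
DV01 ≈ 1.82505 × 26,466.2363 × 0.0001 = 4.830223.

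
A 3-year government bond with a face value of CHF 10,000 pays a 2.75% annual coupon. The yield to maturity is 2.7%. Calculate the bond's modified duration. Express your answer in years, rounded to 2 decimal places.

2.84 years

Periodic yield y = 0.027. First find Macaulay duration:
  t   CF        PV=CF/(1+0.027)^t    t·PV
  1       275.00       267.7702       267.7702
  2       275.00       260.7305       521.4610
  3    10,275.00     9,485.7243    28,457.1730
  Σ                 10,014.2250    29,246.4042
P = 10,014.2250; Macaulay duration = 29,246.4042 / 10,014.2250 = 2.92049 years.
Modified duration = D_Mac / (1 + y) = 2.92049 / 1.027 = 2.84371 years.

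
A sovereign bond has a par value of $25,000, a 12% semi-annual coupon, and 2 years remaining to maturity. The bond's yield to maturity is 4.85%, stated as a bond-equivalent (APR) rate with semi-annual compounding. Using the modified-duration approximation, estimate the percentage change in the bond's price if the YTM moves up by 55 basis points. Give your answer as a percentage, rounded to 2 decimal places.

-0.99%

Periodic yield y = 0.02425. Modified duration first:
  t   CF        PV=CF/(1+0.02425)^t    t·PV
  1     1,500.00     1,464.4862     1,464.4862
  2     1,500.00     1,429.8132     2,859.6265
  3     1,500.00     1,395.9612     4,187.8835
  4    26,500.00    24,078.0872    96,312.3489
  Σ                 28,368.3479   104,824.3451
P = 28,368.3479; D_Mac = 3.69512 half-year periods = 1.84756 yrs; D_mod = 1.84756/(1+0.02425) = 1.80382 yrs.
ΔP/P ≈ -D_mod · Δy = -1.80382 × (+0.0055) = -0.009921 = -0.9921%.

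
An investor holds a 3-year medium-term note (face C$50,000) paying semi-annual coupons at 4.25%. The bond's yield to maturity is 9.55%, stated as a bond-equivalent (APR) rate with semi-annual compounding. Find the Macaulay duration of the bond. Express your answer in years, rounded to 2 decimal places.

Periodic yield y = 0.04775. Discount each cash flow and weight by its period:
  t   CF        PV=CF/(1+0.04775)^t    t·PV
  1     1,062.50     1,014.0778     1,014.0778
  2     1,062.50       967.8624     1,935.7247
  3     1,062.50       923.7531     2,771.2594
  4     1,062.50       881.6542     3,526.6166
  5     1,062.50       841.4738     4,207.3689
  6    51,062.50    38,597.2228   231,583.3368
  Σ                 43,226.0440   245,038.3843
Price P = Σ PV = 43,226.0440.
Macaulay duration = Σ(t·PV) / P = 245,038.3843 / 43,226.0440 = 5.66877 half-year periods.
In years: 5.66877 / 2 = 2.83438 years.

2.83 years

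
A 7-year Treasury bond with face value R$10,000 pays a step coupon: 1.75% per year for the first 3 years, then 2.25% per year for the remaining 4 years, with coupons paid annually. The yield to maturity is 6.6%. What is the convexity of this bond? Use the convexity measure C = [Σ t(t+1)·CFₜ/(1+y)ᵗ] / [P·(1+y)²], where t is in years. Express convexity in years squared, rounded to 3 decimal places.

With y = 0.066:
  t   CF        PV=CF/(1+0.066)^t    t·PV        t(t+1)·PV
  1       175.00       164.1651       164.1651         328.3302
  2       175.00       154.0010       308.0021         924.0062
  3       175.00       144.4663       433.3988       1,733.5951
  4       225.00       174.2423       696.9694       3,484.8468
  5       225.00       163.4544       817.2718       4,903.6306
  6       225.00       153.3343       920.0057       6,440.0402
  7    10,225.00     6,536.7652    45,757.3562     366,058.8499
  Σ                  7,490.4286    49,097.1691     383,873.2991
P = 7,490.4286.
Convexity = Σ t(t+1)·PV / [P·(1+y)²] = 383,873.2991 / (7,490.4286 × 1.136356) = 45.09899.

45.099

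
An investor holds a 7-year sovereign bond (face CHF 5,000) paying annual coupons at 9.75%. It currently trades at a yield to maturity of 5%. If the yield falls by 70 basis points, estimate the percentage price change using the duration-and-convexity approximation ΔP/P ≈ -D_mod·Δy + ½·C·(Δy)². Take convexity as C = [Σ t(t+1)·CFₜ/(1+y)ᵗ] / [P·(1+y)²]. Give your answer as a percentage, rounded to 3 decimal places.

+3.815%

With y = 0.05:
  t   CF        PV=CF/(1+0.05)^t    t·PV        t(t+1)·PV
  1       487.50       464.2857       464.2857         928.5714
  2       487.50       442.1769       884.3537       2,653.0612
  3       487.50       421.1208     1,263.3625       5,053.4500
  4       487.50       401.0675     1,604.2698       8,021.3491
  5       487.50       381.9690     1,909.8450      11,459.0702
  6       487.50       363.7800     2,182.6800      15,278.7602
  7     5,487.50     3,899.8638    27,299.0466     218,392.3727
  Σ                  6,374.2637    35,607.8434     261,786.6349
P = 6,374.2637; D_Mac = 5.58619 yrs; D_mod = 5.32018 yrs; C = 37.25108.
Duration effect: -5.32018 × (-0.007) = +0.037241
Convexity effect: 0.5 × 37.25108 × (-0.007)² = +0.0009127
ΔP/P ≈ +0.037241 + 0.0009127 = +0.038154 = +3.8154%.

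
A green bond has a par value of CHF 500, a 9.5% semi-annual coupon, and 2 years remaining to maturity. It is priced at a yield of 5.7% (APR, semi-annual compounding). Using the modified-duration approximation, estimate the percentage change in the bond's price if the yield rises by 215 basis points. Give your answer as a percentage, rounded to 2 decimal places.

Periodic yield y = 0.0285. Modified duration first:
  t   CF        PV=CF/(1+0.0285)^t    t·PV
  1        23.75        23.0919        23.0919
  2        23.75        22.4520        44.9040
  3        23.75        21.8298        65.4895
  4       523.75       468.0657     1,872.2629
  Σ                    535.4395     2,005.7484
P = 535.4395; D_Mac = 3.74599 half-year periods = 1.87299 yrs; D_mod = 1.87299/(1+0.0285) = 1.82109 yrs.
ΔP/P ≈ -D_mod · Δy = -1.82109 × (+0.0215) = -0.039153 = -3.9153%.

-3.92%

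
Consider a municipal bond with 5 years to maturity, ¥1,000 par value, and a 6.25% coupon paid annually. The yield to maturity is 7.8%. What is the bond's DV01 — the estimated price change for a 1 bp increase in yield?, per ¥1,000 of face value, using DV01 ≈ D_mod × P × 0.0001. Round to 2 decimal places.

¥0.38

Periodic yield y = 0.078.
  t   CF        PV=CF/(1+0.078)^t    t·PV
  1        62.50        57.9777        57.9777
  2        62.50        53.7827       107.5654
  3        62.50        49.8912       149.6735
  4        62.50        46.2812       185.1250
  5     1,062.50       729.8526     3,649.2628
  Σ                    937.7854     4,149.6044
P = 937.7854; D_Mac = 4.42490 yrs; D_mod = 4.10473 yrs.
DV01 ≈ 4.10473 × 937.7854 × 0.0001 = 0.384935.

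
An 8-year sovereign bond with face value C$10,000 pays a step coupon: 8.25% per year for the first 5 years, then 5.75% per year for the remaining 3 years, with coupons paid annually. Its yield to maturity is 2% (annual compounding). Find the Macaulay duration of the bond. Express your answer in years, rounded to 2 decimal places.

Periodic yield y = 0.02. Discount each cash flow and weight by its year:
  t   CF        PV=CF/(1+0.02)^t    t·PV
  1       825.00       808.8235       808.8235
  2       825.00       792.9642     1,585.9285
  3       825.00       777.4159     2,332.2478
  4       825.00       762.1725     3,048.6899
  5       825.00       747.2279     3,736.1396
  6       575.00       510.5835     3,063.5013
  7       575.00       500.5721     3,504.0047
  8    10,575.00     9,025.6607    72,205.2854
  Σ                 13,925.4204    90,284.6207
Price P = Σ PV = 13,925.4204.
Macaulay duration = Σ(t·PV) / P = 90,284.6207 / 13,925.4204 = 6.48344 years.

6.48 years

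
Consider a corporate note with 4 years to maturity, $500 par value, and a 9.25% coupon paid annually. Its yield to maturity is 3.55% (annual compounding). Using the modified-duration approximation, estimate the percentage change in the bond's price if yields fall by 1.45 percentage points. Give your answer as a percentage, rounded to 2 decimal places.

+4.99%

Periodic yield y = 0.0355. Modified duration first:
  t   CF        PV=CF/(1+0.0355)^t    t·PV
  1        46.25        44.6644        44.6644
  2        46.25        43.1332        86.2664
  3        46.25        41.6545       124.9634
  4       546.25       475.1066     1,900.4263
  Σ                    604.5586     2,156.3204
P = 604.5586; D_Mac = 3.56677 yrs; D_mod = 3.56677/(1+0.0355) = 3.44449 yrs.
ΔP/P ≈ -D_mod · Δy = -3.44449 × (-0.0145) = +0.049945 = +4.9945%.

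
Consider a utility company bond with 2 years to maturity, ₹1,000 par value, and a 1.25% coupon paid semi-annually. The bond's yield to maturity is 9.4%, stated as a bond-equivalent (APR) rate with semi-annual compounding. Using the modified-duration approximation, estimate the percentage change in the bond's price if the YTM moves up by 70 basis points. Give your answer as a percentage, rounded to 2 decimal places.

-1.32%

Periodic yield y = 0.047. Modified duration first:
  t   CF        PV=CF/(1+0.047)^t    t·PV
  1         6.25         5.9694         5.9694
  2         6.25         5.7015        11.4029
  3         6.25         5.4455        16.3366
  4     1,006.25       837.3734     3,349.4936
  Σ                    854.4898     3,383.2026
P = 854.4898; D_Mac = 3.95932 half-year periods = 1.97966 yrs; D_mod = 1.97966/(1+0.047) = 1.89079 yrs.
ΔP/P ≈ -D_mod · Δy = -1.89079 × (+0.007) = -0.013236 = -1.3236%.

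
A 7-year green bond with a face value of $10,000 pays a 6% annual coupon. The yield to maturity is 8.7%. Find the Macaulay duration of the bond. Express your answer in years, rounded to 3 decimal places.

Periodic yield y = 0.087. Discount each cash flow and weight by its year:
  t   CF        PV=CF/(1+0.087)^t    t·PV
  1       600.00       551.9779       551.9779
  2       600.00       507.7994     1,015.5988
  3       600.00       467.1567     1,401.4702
  4       600.00       429.7670     1,719.0680
  5       600.00       395.3698     1,976.8492
  6       600.00       363.7257     2,182.3542
  7    10,600.00     5,911.5185    41,380.6298
  Σ                  8,627.3151    50,227.9481
Price P = Σ PV = 8,627.3151.
Macaulay duration = Σ(t·PV) / P = 50,227.9481 / 8,627.3151 = 5.82197 years.

5.822 years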